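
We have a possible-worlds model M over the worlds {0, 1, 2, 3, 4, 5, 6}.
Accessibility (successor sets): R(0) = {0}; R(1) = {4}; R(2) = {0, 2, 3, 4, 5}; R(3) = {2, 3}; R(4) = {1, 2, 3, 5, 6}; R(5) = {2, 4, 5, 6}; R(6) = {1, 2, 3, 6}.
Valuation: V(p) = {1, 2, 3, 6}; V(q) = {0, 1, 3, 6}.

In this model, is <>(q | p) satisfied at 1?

No

Recall that <>ψ holds at a world iff ψ holds at some accessible world.
At 1: <>(q | p) requires q | p at some successor in {4}.
  At 4: q | p is false.
So <>(q | p) is false at 1.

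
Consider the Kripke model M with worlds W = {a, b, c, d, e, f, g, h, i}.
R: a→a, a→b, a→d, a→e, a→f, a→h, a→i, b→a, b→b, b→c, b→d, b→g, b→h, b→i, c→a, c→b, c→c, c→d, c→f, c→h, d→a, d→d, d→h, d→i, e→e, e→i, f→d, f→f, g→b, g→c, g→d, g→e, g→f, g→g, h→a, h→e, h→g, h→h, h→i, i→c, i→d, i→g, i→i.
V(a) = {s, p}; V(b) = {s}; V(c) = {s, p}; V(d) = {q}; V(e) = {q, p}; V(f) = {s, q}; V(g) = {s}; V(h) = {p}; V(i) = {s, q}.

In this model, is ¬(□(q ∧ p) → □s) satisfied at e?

At e: □(q ∧ p) → □s is true, so ¬(□(q ∧ p) → □s) is false.
  At e: □(q ∧ p) is false, □s is false, so □(q ∧ p) → □s is true.
    At e: □(q ∧ p) requires q ∧ p at every successor {e, i}.
      q ∧ p fails at i, so □(q ∧ p) is false at e.
    At e: □s requires s at every successor {e, i}.
      s fails at e, so □s is false at e.

No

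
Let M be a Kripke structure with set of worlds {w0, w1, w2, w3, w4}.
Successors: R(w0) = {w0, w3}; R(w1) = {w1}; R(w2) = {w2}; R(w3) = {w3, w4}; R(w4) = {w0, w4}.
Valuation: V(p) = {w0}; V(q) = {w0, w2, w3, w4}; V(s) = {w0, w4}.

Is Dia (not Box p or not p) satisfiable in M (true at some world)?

Let φ = Dia (not Box p or not p). Evaluate φ at each world:
  w0 (successors {w0, w3}): φ is true.
  w1 (successors {w1}): φ is true.
  w2 (successors {w2}): φ is true.
  w3 (successors {w3, w4}): φ is true.
  w4 (successors {w0, w4}): φ is true.
Detail at w0 (witness):
  At w0: Dia (not Box p or not p) requires not Box p or not p at some successor in {w0, w3}.
    not Box p or not p holds at w0, so Dia (not Box p or not p) is true at w0.
      At w0: not Box p is true, not p is false, so not Box p or not p is true.

Yes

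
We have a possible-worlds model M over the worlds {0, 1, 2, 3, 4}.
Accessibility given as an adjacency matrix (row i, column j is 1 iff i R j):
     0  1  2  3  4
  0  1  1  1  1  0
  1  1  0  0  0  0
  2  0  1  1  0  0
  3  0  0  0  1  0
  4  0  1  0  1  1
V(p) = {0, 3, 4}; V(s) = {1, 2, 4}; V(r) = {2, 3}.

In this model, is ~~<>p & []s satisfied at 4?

No

At 4: ~~<>p is true, []s is false, so ~~<>p & []s is false.
  At 4: ~<>p is false, so ~~<>p is true.
    At 4: <>p is true, so ~<>p is false.
      At 4: <>p requires p at some successor in {1, 3, 4}.
        p holds at 3, so <>p is true at 4.
  At 4: []s requires s at every successor {1, 3, 4}.
    s fails at 3, so []s is false at 4.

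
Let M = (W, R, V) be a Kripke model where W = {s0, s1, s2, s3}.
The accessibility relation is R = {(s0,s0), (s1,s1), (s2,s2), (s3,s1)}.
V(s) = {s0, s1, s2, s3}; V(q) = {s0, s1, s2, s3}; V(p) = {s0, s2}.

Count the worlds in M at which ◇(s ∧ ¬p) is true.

Recall that ◇ψ holds at a world iff ψ holds at some accessible world.
Let φ = ◇(s ∧ ¬p). Evaluate φ at each world:
  s0 (successors {s0}): φ is false.
  s1 (successors {s1}): φ is true.
  s2 (successors {s2}): φ is false.
  s3 (successors {s1}): φ is true.
For instance, at s2:
  At s2: ◇(s ∧ ¬p) requires s ∧ ¬p at some successor in {s2}.
    At s2: s ∧ ¬p is false.
  So ◇(s ∧ ¬p) is false at s2.
Satisfying worlds: {s1, s3}

2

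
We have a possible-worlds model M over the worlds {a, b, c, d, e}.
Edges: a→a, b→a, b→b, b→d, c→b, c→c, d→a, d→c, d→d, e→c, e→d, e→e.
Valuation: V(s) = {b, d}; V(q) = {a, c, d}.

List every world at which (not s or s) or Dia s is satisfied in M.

Recall that Dia ψ holds at a world iff ψ holds at some accessible world.
Let φ = (not s or s) or Dia s. Evaluate φ at each world:
  a (successors {a}): φ is true.
  b (successors {a, b, d}): φ is true.
  c (successors {b, c}): φ is true.
  d (successors {a, c, d}): φ is true.
  e (successors {c, d, e}): φ is true.
For instance, at d:
  At d: not s or s is true, Dia s is true, so (not s or s) or Dia s is true.
    At d: Dia s requires s at some successor in {a, c, d}.
      s holds at d, so Dia s is true at d.
Satisfying worlds: {a, b, c, d, e}

a, b, c, d, e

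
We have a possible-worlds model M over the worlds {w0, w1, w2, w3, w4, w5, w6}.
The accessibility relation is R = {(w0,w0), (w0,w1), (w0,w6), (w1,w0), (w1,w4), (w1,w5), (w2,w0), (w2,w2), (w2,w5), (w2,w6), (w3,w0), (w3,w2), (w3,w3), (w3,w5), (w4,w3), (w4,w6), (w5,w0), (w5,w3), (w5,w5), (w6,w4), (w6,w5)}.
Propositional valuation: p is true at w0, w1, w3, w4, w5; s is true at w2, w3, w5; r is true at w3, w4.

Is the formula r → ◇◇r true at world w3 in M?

Yes

At w3: r is true, ◇◇r is true, so r → ◇◇r is true.
  At w3: ◇◇r requires ◇r at some successor in {w0, w2, w3, w5}.
    ◇r holds at w3, so ◇◇r is true at w3.
      At w3: ◇r requires r at some successor in {w0, w2, w3, w5}.
        r holds at w3, so ◇r is true at w3.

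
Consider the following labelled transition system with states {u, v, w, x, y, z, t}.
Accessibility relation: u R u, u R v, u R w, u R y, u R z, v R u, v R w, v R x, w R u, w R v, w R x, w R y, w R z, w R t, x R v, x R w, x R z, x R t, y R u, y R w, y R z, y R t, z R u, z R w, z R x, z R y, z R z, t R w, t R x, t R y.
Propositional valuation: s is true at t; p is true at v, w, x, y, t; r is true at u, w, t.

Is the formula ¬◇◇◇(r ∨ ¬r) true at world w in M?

At w: ◇◇◇(r ∨ ¬r) is true, so ¬◇◇◇(r ∨ ¬r) is false.
  At w: ◇◇◇(r ∨ ¬r) requires ◇◇(r ∨ ¬r) at some successor in {u, v, x, y, z, t}.
    ◇◇(r ∨ ¬r) holds at u, so ◇◇◇(r ∨ ¬r) is true at w.
      At u: ◇◇(r ∨ ¬r) requires ◇(r ∨ ¬r) at some successor in {u, v, w, y, z}.
        ◇(r ∨ ¬r) holds at u, so ◇◇(r ∨ ¬r) is true at u.

No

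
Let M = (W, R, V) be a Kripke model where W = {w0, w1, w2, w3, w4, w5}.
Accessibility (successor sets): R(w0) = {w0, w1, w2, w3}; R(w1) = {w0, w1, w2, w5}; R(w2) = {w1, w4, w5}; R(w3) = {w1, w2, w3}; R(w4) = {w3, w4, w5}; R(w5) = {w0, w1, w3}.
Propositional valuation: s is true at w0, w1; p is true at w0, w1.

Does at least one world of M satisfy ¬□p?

Yes

Let φ = ¬□p. Evaluate φ at each world:
  w0 (successors {w0, w1, w2, w3}): φ is true.
  w1 (successors {w0, w1, w2, w5}): φ is true.
  w2 (successors {w1, w4, w5}): φ is true.
  w3 (successors {w1, w2, w3}): φ is true.
  w4 (successors {w3, w4, w5}): φ is true.
  w5 (successors {w0, w1, w3}): φ is true.
Detail at w0 (witness):
  At w0: □p is false, so ¬□p is true.
    At w0: □p requires p at every successor {w0, w1, w2, w3}.
      p fails at w2, so □p is false at w0.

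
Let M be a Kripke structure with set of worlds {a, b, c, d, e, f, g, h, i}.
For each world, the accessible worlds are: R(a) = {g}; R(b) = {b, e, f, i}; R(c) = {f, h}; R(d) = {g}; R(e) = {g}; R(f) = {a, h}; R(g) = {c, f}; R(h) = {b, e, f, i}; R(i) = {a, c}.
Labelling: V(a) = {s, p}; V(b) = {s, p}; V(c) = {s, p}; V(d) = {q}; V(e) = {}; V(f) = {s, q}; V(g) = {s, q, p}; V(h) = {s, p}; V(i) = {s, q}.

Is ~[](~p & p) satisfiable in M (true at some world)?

Let φ = ~[](~p & p). Evaluate φ at each world:
  a (successors {g}): φ is true.
  b (successors {b, e, f, i}): φ is true.
  c (successors {f, h}): φ is true.
  d (successors {g}): φ is true.
  e (successors {g}): φ is true.
  f (successors {a, h}): φ is true.
  g (successors {c, f}): φ is true.
  h (successors {b, e, f, i}): φ is true.
  i (successors {a, c}): φ is true.
Detail at a (witness):
  At a: [](~p & p) is false, so ~[](~p & p) is true.
    At a: [](~p & p) requires ~p & p at every successor {g}.
      ~p & p fails at g, so [](~p & p) is false at a.

Yes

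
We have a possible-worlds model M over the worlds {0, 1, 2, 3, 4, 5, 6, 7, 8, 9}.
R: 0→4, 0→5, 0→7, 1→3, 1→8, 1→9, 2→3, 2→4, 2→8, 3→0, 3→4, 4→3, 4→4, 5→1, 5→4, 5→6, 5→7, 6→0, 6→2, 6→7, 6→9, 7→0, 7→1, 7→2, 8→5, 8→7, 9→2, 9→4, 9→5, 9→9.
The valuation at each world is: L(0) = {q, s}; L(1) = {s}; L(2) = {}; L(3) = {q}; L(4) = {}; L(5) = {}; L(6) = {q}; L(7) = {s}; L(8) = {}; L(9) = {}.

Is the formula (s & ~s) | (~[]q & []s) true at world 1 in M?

At 1: s & ~s is false, ~[]q & []s is false, so (s & ~s) | (~[]q & []s) is false.
  At 1: ~[]q is true, []s is false, so ~[]q & []s is false.
    At 1: []q is false, so ~[]q is true.
      At 1: []q requires q at every successor {3, 8, 9}.
        q fails at 8, so []q is false at 1.
    At 1: []s requires s at every successor {3, 8, 9}.
      s fails at 3, so []s is false at 1.

No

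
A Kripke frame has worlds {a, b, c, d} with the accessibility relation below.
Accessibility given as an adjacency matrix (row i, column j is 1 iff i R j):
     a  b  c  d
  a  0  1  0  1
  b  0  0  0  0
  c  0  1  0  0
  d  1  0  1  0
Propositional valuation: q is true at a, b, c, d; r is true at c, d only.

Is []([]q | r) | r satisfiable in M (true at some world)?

Yes

Let φ = []([]q | r) | r. Evaluate φ at each world:
  a (successors {b, d}): φ is true.
  b (successors ∅): φ is true.
  c (successors {b}): φ is true.
  d (successors {a, c}): φ is true.
Detail at a (witness):
  At a: []([]q | r) is true, r is false, so []([]q | r) | r is true.
    At a: []([]q | r) requires []q | r at every successor {b, d}.
      At b: []q | r is true.
      At d: []q | r is true.
    So []([]q | r) is true at a.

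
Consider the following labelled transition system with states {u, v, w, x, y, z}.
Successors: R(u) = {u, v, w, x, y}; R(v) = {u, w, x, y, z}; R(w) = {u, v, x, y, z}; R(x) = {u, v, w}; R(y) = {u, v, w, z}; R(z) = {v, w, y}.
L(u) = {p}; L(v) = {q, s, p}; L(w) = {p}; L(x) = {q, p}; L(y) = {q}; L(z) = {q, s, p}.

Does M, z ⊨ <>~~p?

Yes

At z: <>~~p requires ~~p at some successor in {v, w, y}.
  ~~p holds at v, so <>~~p is true at z.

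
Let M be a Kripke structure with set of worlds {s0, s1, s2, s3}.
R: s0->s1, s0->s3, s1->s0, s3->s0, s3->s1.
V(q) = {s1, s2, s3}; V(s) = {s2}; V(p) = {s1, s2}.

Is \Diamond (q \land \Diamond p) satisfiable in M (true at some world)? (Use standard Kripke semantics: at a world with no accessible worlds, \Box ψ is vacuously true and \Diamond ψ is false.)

Yes

Let φ = \Diamond (q \land \Diamond p). Evaluate φ at each world:
  s0 (successors {s1, s3}): φ is true.
  s1 (successors {s0}): φ is false.
  s2 (successors ∅): φ is false.
  s3 (successors {s0, s1}): φ is false.
Detail at s0 (witness):
  At s0: \Diamond (q \land \Diamond p) requires q \land \Diamond p at some successor in {s1, s3}.
    q \land \Diamond p holds at s3, so \Diamond (q \land \Diamond p) is true at s0.
      At s3: q is true, \Diamond p is true, so q \land \Diamond p is true.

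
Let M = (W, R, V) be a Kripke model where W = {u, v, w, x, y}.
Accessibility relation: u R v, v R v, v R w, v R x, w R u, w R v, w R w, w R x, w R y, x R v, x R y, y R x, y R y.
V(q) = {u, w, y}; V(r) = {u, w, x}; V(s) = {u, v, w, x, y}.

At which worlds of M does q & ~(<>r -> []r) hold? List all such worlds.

w, y

Recall that []ψ holds at a world iff ψ holds at every accessible world, and <>ψ holds iff ψ holds at some accessible world.
Let φ = q & ~(<>r -> []r). Evaluate φ at each world:
  u (successors {v}): φ is false.
  v (successors {v, w, x}): φ is false.
  w (successors {u, v, w, x, y}): φ is true.
  x (successors {v, y}): φ is false.
  y (successors {x, y}): φ is true.
For instance, at w:
  At w: q is true, ~(<>r -> []r) is true, so q & ~(<>r -> []r) is true.
    At w: <>r -> []r is false, so ~(<>r -> []r) is true.
      At w: <>r is true, []r is false, so <>r -> []r is false.
Satisfying worlds: {w, y}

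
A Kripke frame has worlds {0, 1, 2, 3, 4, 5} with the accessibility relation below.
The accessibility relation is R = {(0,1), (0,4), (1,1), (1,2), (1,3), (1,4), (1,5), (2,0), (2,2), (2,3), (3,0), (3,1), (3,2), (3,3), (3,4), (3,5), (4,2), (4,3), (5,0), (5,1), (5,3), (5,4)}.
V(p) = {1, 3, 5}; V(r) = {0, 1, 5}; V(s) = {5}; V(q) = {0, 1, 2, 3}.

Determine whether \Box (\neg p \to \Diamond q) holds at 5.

Yes

At 5: \Box (\neg p \to \Diamond q) requires \neg p \to \Diamond q at every successor {0, 1, 3, 4}.
  At 0: \neg p \to \Diamond q is true.
  At 1: \neg p \to \Diamond q is true.
  At 3: \neg p \to \Diamond q is true.
  At 4: \neg p \to \Diamond q is true.
So \Box (\neg p \to \Diamond q) is true at 5.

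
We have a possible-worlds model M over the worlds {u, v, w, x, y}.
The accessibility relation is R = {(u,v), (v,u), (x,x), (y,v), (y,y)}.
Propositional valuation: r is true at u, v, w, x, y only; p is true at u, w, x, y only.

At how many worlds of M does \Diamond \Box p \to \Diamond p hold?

Let φ = \Diamond \Box p \to \Diamond p. Evaluate φ at each world:
  u (successors {v}): φ is false.
  v (successors {u}): φ is true.
  w (successors ∅): φ is true.
  x (successors {x}): φ is true.
  y (successors {v, y}): φ is true.
For instance, at y:
  At y: \Diamond \Box p is true, \Diamond p is true, so \Diamond \Box p \to \Diamond p is true.
    At y: \Diamond \Box p requires \Box p at some successor in {v, y}.
      \Box p holds at v, so \Diamond \Box p is true at y.
    At y: \Diamond p requires p at some successor in {v, y}.
      p holds at y, so \Diamond p is true at y.
Satisfying worlds: {v, w, x, y}

4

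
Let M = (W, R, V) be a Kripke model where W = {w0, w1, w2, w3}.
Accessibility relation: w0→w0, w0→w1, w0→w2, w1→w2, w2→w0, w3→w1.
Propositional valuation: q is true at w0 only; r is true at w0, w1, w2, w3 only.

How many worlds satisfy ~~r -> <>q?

Let φ = ~~r -> <>q. Evaluate φ at each world:
  w0 (successors {w0, w1, w2}): φ is true.
  w1 (successors {w2}): φ is false.
  w2 (successors {w0}): φ is true.
  w3 (successors {w1}): φ is false.
For instance, at w3:
  At w3: ~~r is true, <>q is false, so ~~r -> <>q is false.
    At w3: <>q requires q at some successor in {w1}.
      At w1: q is false.
    So <>q is false at w3.
Satisfying worlds: {w0, w2}

2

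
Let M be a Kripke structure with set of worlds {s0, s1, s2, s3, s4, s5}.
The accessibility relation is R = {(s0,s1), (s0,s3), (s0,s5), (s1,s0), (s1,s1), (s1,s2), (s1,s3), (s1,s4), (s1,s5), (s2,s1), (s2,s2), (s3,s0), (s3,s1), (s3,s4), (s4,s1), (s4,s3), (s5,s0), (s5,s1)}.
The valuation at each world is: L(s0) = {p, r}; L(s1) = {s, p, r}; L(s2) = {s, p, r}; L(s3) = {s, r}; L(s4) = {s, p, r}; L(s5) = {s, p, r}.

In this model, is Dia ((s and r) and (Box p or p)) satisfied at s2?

Yes

At s2: Dia ((s and r) and (Box p or p)) requires (s and r) and (Box p or p) at some successor in {s1, s2}.
  (s and r) and (Box p or p) holds at s1, so Dia ((s and r) and (Box p or p)) is true at s2.
    At s1: s and r is true, Box p or p is true, so (s and r) and (Box p or p) is true.
      At s1: Box p is false, p is true, so Box p or p is true.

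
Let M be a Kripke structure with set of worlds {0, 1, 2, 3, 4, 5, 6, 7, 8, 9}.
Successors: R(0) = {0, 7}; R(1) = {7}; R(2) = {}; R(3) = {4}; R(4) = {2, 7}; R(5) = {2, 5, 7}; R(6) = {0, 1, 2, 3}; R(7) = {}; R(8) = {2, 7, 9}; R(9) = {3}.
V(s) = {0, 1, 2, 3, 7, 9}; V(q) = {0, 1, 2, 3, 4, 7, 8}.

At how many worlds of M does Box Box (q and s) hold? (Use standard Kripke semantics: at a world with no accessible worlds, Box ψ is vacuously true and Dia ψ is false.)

Recall that Box ψ holds at a world iff ψ holds at every accessible world, and Dia ψ holds iff ψ holds at some accessible world.
Let φ = Box Box (q and s). Evaluate φ at each world:
  0 (successors {0, 7}): φ is true.
  1 (successors {7}): φ is true.
  2 (successors ∅): φ is true.
  3 (successors {4}): φ is true.
  4 (successors {2, 7}): φ is true.
  5 (successors {2, 5, 7}): φ is false.
  6 (successors {0, 1, 2, 3}): φ is false.
  7 (successors ∅): φ is true.
  8 (successors {2, 7, 9}): φ is true.
  9 (successors {3}): φ is false.
For instance, at 8:
  At 8: Box Box (q and s) requires Box (q and s) at every successor {2, 7, 9}.
      At 2: no accessible worlds, so Box (q and s) holds vacuously.
      At 7: no accessible worlds, so Box (q and s) holds vacuously.
      At 9: Box (q and s) requires q and s at every successor {3}.
        At 3: q and s is true.
      So Box (q and s) is true at 9.
  So Box Box (q and s) is true at 8.
Satisfying worlds: {0, 1, 2, 3, 4, 7, 8}

7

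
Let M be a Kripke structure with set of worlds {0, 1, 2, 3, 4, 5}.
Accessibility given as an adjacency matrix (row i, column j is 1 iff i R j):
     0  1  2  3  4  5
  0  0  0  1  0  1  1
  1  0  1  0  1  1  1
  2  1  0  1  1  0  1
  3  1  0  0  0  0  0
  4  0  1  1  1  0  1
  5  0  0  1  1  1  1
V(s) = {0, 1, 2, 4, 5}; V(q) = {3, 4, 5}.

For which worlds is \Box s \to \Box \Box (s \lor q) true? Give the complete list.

0, 1, 2, 3, 4, 5

Recall that \Box ψ holds at a world iff ψ holds at every accessible world, and \Diamond ψ holds iff ψ holds at some accessible world.
Let φ = \Box s \to \Box \Box (s \lor q). Evaluate φ at each world:
  0 (successors {2, 4, 5}): φ is true.
  1 (successors {1, 3, 4, 5}): φ is true.
  2 (successors {0, 2, 3, 5}): φ is true.
  3 (successors {0}): φ is true.
  4 (successors {1, 2, 3, 5}): φ is true.
  5 (successors {2, 3, 4, 5}): φ is true.
For instance, at 2:
  At 2: \Box s is false, \Box \Box (s \lor q) is true, so \Box s \to \Box \Box (s \lor q) is true.
    At 2: \Box s requires s at every successor {0, 2, 3, 5}.
      s fails at 3, so \Box s is false at 2.
    At 2: \Box \Box (s \lor q) requires \Box (s \lor q) at every successor {0, 2, 3, 5}.
      At 0: \Box (s \lor q) is true.
      At 2: \Box (s \lor q) is true.
      At 3: \Box (s \lor q) is true.
      At 5: \Box (s \lor q) is true.
    So \Box \Box (s \lor q) is true at 2.
Satisfying worlds: {0, 1, 2, 3, 4, 5}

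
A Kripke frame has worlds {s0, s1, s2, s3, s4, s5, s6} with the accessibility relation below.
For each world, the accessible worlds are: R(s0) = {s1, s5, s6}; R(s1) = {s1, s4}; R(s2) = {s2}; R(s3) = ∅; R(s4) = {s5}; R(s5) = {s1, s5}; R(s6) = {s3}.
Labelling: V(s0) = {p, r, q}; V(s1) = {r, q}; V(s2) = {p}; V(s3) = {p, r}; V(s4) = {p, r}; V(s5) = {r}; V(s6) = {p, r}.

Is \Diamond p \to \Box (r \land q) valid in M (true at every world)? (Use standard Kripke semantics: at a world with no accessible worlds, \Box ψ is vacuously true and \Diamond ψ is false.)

Let φ = \Diamond p \to \Box (r \land q). Evaluate φ at each world:
  s0 (successors {s1, s5, s6}): φ is false.
  s1 (successors {s1, s4}): φ is false.
  s2 (successors {s2}): φ is false.
  s3 (successors ∅): φ is true.
  s4 (successors {s5}): φ is true.
  s5 (successors {s1, s5}): φ is true.
  s6 (successors {s3}): φ is false.
Detail at s0 (counterexample):
  At s0: \Diamond p is true, \Box (r \land q) is false, so \Diamond p \to \Box (r \land q) is false.
    At s0: \Diamond p requires p at some successor in {s1, s5, s6}.
      p holds at s6, so \Diamond p is true at s0.
    At s0: \Box (r \land q) requires r \land q at every successor {s1, s5, s6}.
      r \land q fails at s5, so \Box (r \land q) is false at s0.

No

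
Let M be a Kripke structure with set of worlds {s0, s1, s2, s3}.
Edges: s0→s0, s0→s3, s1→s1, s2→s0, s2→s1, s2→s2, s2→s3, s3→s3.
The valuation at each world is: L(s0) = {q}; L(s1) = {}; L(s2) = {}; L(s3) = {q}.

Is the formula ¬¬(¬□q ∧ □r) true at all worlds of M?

Let φ = ¬¬(¬□q ∧ □r). Evaluate φ at each world:
  s0 (successors {s0, s3}): φ is false.
  s1 (successors {s1}): φ is false.
  s2 (successors {s0, s1, s2, s3}): φ is false.
  s3 (successors {s3}): φ is false.
Detail at s0 (counterexample):
  At s0: ¬(¬□q ∧ □r) is true, so ¬¬(¬□q ∧ □r) is false.
    At s0: ¬□q ∧ □r is false, so ¬(¬□q ∧ □r) is true.
      At s0: ¬□q is false, □r is false, so ¬□q ∧ □r is false.

No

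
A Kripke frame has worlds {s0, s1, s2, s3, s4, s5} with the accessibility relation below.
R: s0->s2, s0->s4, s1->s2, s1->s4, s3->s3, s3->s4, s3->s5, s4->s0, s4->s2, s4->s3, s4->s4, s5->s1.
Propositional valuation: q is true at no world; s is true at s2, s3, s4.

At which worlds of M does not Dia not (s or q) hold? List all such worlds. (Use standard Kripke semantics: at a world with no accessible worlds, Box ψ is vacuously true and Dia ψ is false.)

Let φ = not Dia not (s or q). Evaluate φ at each world:
  s0 (successors {s2, s4}): φ is true.
  s1 (successors {s2, s4}): φ is true.
  s2 (successors ∅): φ is true.
  s3 (successors {s3, s4, s5}): φ is false.
  s4 (successors {s0, s2, s3, s4}): φ is false.
  s5 (successors {s1}): φ is false.
For instance, at s5:
  At s5: Dia not (s or q) is true, so not Dia not (s or q) is false.
    At s5: Dia not (s or q) requires not (s or q) at some successor in {s1}.
      not (s or q) holds at s1, so Dia not (s or q) is true at s5.
Satisfying worlds: {s0, s1, s2}

s0, s1, s2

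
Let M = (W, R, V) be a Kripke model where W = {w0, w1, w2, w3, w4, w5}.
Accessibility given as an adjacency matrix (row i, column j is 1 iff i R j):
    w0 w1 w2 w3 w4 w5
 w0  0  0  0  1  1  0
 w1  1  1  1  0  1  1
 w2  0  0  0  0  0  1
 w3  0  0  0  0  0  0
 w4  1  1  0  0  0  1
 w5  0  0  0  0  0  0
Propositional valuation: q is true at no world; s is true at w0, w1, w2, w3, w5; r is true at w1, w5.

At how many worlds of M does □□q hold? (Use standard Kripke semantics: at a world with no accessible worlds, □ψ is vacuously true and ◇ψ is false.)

Let φ = □□q. Evaluate φ at each world:
  w0 (successors {w3, w4}): φ is false.
  w1 (successors {w0, w1, w2, w4, w5}): φ is false.
  w2 (successors {w5}): φ is true.
  w3 (successors ∅): φ is true.
  w4 (successors {w0, w1, w5}): φ is false.
  w5 (successors ∅): φ is true.
For instance, at w1:
  At w1: □□q requires □q at every successor {w0, w1, w2, w4, w5}.
    □q fails at w0, so □□q is false at w1.
      At w0: □q requires q at every successor {w3, w4}.
        q fails at w3, so □q is false at w0.
Satisfying worlds: {w2, w3, w5}

3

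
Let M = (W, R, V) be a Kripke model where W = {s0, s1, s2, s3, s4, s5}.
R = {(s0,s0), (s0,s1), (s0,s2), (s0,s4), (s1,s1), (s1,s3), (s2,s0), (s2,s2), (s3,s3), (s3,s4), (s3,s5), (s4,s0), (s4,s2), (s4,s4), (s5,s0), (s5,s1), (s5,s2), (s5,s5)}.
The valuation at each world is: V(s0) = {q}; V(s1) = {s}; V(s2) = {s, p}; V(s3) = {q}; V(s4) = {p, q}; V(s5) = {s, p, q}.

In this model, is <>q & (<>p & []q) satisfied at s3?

Yes

At s3: <>q is true, <>p & []q is true, so <>q & (<>p & []q) is true.
  At s3: <>q requires q at some successor in {s3, s4, s5}.
    q holds at s3, so <>q is true at s3.
  At s3: <>p is true, []q is true, so <>p & []q is true.
    At s3: <>p requires p at some successor in {s3, s4, s5}.
      p holds at s4, so <>p is true at s3.
    At s3: []q requires q at every successor {s3, s4, s5}.
      At s3: q is true.
      At s4: q is true.
      At s5: q is true.
    So []q is true at s3.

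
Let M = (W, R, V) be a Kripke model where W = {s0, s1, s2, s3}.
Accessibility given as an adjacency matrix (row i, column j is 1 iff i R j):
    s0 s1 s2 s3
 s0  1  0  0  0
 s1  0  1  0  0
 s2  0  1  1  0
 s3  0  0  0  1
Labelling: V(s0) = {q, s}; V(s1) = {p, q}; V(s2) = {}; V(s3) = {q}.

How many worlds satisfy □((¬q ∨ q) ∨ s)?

4

Let φ = □((¬q ∨ q) ∨ s). Evaluate φ at each world:
  s0 (successors {s0}): φ is true.
  s1 (successors {s1}): φ is true.
  s2 (successors {s1, s2}): φ is true.
  s3 (successors {s3}): φ is true.
For instance, at s0:
  At s0: □((¬q ∨ q) ∨ s) requires (¬q ∨ q) ∨ s at every successor {s0}.
    At s0: (¬q ∨ q) ∨ s is true.
  So □((¬q ∨ q) ∨ s) is true at s0.
Satisfying worlds: {s0, s1, s2, s3}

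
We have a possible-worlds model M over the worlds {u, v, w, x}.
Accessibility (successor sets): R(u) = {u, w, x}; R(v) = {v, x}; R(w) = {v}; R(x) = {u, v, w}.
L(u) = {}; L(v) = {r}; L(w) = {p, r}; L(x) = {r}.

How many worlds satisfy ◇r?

4

Recall that ◇ψ holds at a world iff ψ holds at some accessible world.
Let φ = ◇r. Evaluate φ at each world:
  u (successors {u, w, x}): φ is true.
  v (successors {v, x}): φ is true.
  w (successors {v}): φ is true.
  x (successors {u, v, w}): φ is true.
For instance, at x:
  At x: ◇r requires r at some successor in {u, v, w}.
    r holds at v, so ◇r is true at x.
Satisfying worlds: {u, v, w, x}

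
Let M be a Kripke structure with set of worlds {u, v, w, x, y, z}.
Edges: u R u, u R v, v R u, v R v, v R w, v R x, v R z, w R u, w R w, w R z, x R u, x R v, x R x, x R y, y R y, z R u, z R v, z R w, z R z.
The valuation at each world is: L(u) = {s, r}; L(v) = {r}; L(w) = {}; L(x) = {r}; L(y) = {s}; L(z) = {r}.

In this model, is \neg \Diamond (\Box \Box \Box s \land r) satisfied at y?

Yes

At y: \Diamond (\Box \Box \Box s \land r) is false, so \neg \Diamond (\Box \Box \Box s \land r) is true.
  At y: \Diamond (\Box \Box \Box s \land r) requires \Box \Box \Box s \land r at some successor in {y}.
    At y: \Box \Box \Box s \land r is false.
  So \Diamond (\Box \Box \Box s \land r) is false at y.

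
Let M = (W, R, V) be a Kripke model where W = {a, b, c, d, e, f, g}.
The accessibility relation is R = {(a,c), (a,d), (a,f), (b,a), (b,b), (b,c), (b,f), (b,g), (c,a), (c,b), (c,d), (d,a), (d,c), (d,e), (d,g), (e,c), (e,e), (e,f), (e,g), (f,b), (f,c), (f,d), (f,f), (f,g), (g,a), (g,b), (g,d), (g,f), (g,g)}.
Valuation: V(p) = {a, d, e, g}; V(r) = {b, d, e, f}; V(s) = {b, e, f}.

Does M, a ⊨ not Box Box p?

At a: Box Box p is false, so not Box Box p is true.
  At a: Box Box p requires Box p at every successor {c, d, f}.
    Box p fails at c, so Box Box p is false at a.
      At c: Box p requires p at every successor {a, b, d}.
        p fails at b, so Box p is false at c.

Yes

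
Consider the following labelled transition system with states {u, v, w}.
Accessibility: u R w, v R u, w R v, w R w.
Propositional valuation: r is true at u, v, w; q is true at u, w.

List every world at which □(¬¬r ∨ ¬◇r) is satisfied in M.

u, v, w

Let φ = □(¬¬r ∨ ¬◇r). Evaluate φ at each world:
  u (successors {w}): φ is true.
  v (successors {u}): φ is true.
  w (successors {v, w}): φ is true.
For instance, at u:
  At u: □(¬¬r ∨ ¬◇r) requires ¬¬r ∨ ¬◇r at every successor {w}.
      At w: ¬¬r is true, ¬◇r is false, so ¬¬r ∨ ¬◇r is true.
  So □(¬¬r ∨ ¬◇r) is true at u.
Satisfying worlds: {u, v, w}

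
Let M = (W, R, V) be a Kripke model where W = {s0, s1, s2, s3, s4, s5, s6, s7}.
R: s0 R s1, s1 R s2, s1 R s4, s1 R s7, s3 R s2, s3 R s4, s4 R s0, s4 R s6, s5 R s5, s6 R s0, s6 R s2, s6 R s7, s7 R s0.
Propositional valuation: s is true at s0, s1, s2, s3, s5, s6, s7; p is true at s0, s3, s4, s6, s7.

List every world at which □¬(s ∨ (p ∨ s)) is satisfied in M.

Let φ = □¬(s ∨ (p ∨ s)). Evaluate φ at each world:
  s0 (successors {s1}): φ is false.
  s1 (successors {s2, s4, s7}): φ is false.
  s2 (successors ∅): φ is true.
  s3 (successors {s2, s4}): φ is false.
  s4 (successors {s0, s6}): φ is false.
  s5 (successors {s5}): φ is false.
  s6 (successors {s0, s2, s7}): φ is false.
  s7 (successors {s0}): φ is false.
For instance, at s0:
  At s0: □¬(s ∨ (p ∨ s)) requires ¬(s ∨ (p ∨ s)) at every successor {s1}.
    ¬(s ∨ (p ∨ s)) fails at s1, so □¬(s ∨ (p ∨ s)) is false at s0.
Satisfying worlds: {s2}

s2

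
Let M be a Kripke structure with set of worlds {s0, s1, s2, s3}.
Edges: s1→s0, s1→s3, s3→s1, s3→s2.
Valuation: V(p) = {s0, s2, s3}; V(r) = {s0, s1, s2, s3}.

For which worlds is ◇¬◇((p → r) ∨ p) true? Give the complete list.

s1, s3

Let φ = ◇¬◇((p → r) ∨ p). Evaluate φ at each world:
  s0 (successors ∅): φ is false.
  s1 (successors {s0, s3}): φ is true.
  s2 (successors ∅): φ is false.
  s3 (successors {s1, s2}): φ is true.
For instance, at s1:
  At s1: ◇¬◇((p → r) ∨ p) requires ¬◇((p → r) ∨ p) at some successor in {s0, s3}.
    ¬◇((p → r) ∨ p) holds at s0, so ◇¬◇((p → r) ∨ p) is true at s1.
      At s0: ◇((p → r) ∨ p) is false, so ¬◇((p → r) ∨ p) is true.
Satisfying worlds: {s1, s3}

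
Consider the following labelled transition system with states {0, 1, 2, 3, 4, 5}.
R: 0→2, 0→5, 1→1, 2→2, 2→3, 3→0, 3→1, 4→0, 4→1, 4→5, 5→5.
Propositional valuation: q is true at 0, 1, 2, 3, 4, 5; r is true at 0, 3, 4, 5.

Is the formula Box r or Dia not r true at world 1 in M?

Yes

At 1: Box r is false, Dia not r is true, so Box r or Dia not r is true.
  At 1: Box r requires r at every successor {1}.
    r fails at 1, so Box r is false at 1.
  At 1: Dia not r requires not r at some successor in {1}.
    not r holds at 1, so Dia not r is true at 1.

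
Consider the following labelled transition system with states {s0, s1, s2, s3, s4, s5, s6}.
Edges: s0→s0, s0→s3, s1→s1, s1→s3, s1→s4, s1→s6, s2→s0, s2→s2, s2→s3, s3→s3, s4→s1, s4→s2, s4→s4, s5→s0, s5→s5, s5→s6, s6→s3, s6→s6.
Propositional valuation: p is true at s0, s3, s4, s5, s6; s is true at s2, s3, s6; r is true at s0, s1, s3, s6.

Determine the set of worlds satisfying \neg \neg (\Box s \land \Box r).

Let φ = \neg \neg (\Box s \land \Box r). Evaluate φ at each world:
  s0 (successors {s0, s3}): φ is false.
  s1 (successors {s1, s3, s4, s6}): φ is false.
  s2 (successors {s0, s2, s3}): φ is false.
  s3 (successors {s3}): φ is true.
  s4 (successors {s1, s2, s4}): φ is false.
  s5 (successors {s0, s5, s6}): φ is false.
  s6 (successors {s3, s6}): φ is true.
For instance, at s0:
  At s0: \neg (\Box s \land \Box r) is true, so \neg \neg (\Box s \land \Box r) is false.
    At s0: \Box s \land \Box r is false, so \neg (\Box s \land \Box r) is true.
      At s0: \Box s is false, \Box r is true, so \Box s \land \Box r is false.
Satisfying worlds: {s3, s6}

s3, s6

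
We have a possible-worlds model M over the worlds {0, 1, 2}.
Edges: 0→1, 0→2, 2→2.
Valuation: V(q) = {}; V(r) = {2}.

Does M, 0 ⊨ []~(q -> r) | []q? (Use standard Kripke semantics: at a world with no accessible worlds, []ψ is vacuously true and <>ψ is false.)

No

Recall that []ψ holds at a world iff ψ holds at every accessible world, and <>ψ holds iff ψ holds at some accessible world.
At 0: []~(q -> r) is false, []q is false, so []~(q -> r) | []q is false.
  At 0: []~(q -> r) requires ~(q -> r) at every successor {1, 2}.
    ~(q -> r) fails at 1, so []~(q -> r) is false at 0.
  At 0: []q requires q at every successor {1, 2}.
    q fails at 1, so []q is false at 0.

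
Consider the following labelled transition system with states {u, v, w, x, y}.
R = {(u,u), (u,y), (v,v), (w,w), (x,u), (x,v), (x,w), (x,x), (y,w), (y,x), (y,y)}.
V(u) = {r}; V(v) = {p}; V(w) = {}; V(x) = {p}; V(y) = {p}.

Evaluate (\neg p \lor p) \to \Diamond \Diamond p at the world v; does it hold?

At v: \neg p \lor p is true, \Diamond \Diamond p is true, so (\neg p \lor p) \to \Diamond \Diamond p is true.
  At v: \Diamond \Diamond p requires \Diamond p at some successor in {v}.
    \Diamond p holds at v, so \Diamond \Diamond p is true at v.
      At v: \Diamond p requires p at some successor in {v}.
        p holds at v, so \Diamond p is true at v.

Yes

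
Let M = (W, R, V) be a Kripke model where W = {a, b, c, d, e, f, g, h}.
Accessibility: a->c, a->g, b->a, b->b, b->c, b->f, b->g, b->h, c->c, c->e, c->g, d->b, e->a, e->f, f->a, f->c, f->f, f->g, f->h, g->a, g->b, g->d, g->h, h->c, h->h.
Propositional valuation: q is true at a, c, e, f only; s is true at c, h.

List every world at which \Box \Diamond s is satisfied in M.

a, b, d, e, f, h

Recall that \Box ψ holds at a world iff ψ holds at every accessible world, and \Diamond ψ holds iff ψ holds at some accessible world.
Let φ = \Box \Diamond s. Evaluate φ at each world:
  a (successors {c, g}): φ is true.
  b (successors {a, b, c, f, g, h}): φ is true.
  c (successors {c, e, g}): φ is false.
  d (successors {b}): φ is true.
  e (successors {a, f}): φ is true.
  f (successors {a, c, f, g, h}): φ is true.
  g (successors {a, b, d, h}): φ is false.
  h (successors {c, h}): φ is true.
For instance, at f:
  At f: \Box \Diamond s requires \Diamond s at every successor {a, c, f, g, h}.
    At a: \Diamond s is true.
    At c: \Diamond s is true.
    At f: \Diamond s is true.
    At g: \Diamond s is true.
    At h: \Diamond s is true.
  So \Box \Diamond s is true at f.
Satisfying worlds: {a, b, d, e, f, h}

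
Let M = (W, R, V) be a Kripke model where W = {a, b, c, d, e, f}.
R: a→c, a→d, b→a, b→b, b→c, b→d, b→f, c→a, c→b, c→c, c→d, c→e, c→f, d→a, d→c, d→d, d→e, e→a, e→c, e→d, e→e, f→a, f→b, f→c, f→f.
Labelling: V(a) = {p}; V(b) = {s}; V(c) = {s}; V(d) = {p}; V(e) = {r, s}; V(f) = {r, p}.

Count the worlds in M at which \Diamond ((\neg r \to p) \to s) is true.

Let φ = \Diamond ((\neg r \to p) \to s). Evaluate φ at each world:
  a (successors {c, d}): φ is true.
  b (successors {a, b, c, d, f}): φ is true.
  c (successors {a, b, c, d, e, f}): φ is true.
  d (successors {a, c, d, e}): φ is true.
  e (successors {a, c, d, e}): φ is true.
  f (successors {a, b, c, f}): φ is true.
For instance, at b:
  At b: \Diamond ((\neg r \to p) \to s) requires (\neg r \to p) \to s at some successor in {a, b, c, d, f}.
    (\neg r \to p) \to s holds at b, so \Diamond ((\neg r \to p) \to s) is true at b.
Satisfying worlds: {a, b, c, d, e, f}

6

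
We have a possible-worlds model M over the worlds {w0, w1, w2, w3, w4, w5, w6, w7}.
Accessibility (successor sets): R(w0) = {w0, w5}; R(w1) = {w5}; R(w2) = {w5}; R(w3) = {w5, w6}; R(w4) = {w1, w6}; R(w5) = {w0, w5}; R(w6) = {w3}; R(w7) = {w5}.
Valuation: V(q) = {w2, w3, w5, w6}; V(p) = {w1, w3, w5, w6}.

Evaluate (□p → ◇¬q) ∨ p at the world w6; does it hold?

Yes

Recall that □ψ holds at a world iff ψ holds at every accessible world, and ◇ψ holds iff ψ holds at some accessible world.
At w6: □p → ◇¬q is false, p is true, so (□p → ◇¬q) ∨ p is true.
  At w6: □p is true, ◇¬q is false, so □p → ◇¬q is false.
    At w6: □p requires p at every successor {w3}.
      At w3: p is true.
    So □p is true at w6.
    At w6: ◇¬q requires ¬q at some successor in {w3}.
      At w3: ¬q is false.
    So ◇¬q is false at w6.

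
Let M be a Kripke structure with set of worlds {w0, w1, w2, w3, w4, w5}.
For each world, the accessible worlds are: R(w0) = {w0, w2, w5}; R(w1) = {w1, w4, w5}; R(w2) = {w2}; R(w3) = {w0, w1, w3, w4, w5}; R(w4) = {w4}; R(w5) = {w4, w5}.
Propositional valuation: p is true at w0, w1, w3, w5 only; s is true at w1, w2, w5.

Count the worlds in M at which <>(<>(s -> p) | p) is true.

Let φ = <>(<>(s -> p) | p). Evaluate φ at each world:
  w0 (successors {w0, w2, w5}): φ is true.
  w1 (successors {w1, w4, w5}): φ is true.
  w2 (successors {w2}): φ is false.
  w3 (successors {w0, w1, w3, w4, w5}): φ is true.
  w4 (successors {w4}): φ is true.
  w5 (successors {w4, w5}): φ is true.
For instance, at w3:
  At w3: <>(<>(s -> p) | p) requires <>(s -> p) | p at some successor in {w0, w1, w3, w4, w5}.
    <>(s -> p) | p holds at w0, so <>(<>(s -> p) | p) is true at w3.
      At w0: <>(s -> p) is true, p is true, so <>(s -> p) | p is true.
Satisfying worlds: {w0, w1, w3, w4, w5}

5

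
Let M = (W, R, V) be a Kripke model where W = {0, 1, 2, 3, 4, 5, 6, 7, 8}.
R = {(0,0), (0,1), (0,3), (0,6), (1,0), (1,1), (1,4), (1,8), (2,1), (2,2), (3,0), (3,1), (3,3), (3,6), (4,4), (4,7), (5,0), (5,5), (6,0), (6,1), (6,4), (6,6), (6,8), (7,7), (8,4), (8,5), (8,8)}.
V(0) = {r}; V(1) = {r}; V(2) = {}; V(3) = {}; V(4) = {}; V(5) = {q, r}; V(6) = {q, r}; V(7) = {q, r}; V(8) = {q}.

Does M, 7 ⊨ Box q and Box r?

Yes

At 7: Box q is true, Box r is true, so Box q and Box r is true.
  At 7: Box q requires q at every successor {7}.
    At 7: q is true.
  So Box q is true at 7.
  At 7: Box r requires r at every successor {7}.
    At 7: r is true.
  So Box r is true at 7.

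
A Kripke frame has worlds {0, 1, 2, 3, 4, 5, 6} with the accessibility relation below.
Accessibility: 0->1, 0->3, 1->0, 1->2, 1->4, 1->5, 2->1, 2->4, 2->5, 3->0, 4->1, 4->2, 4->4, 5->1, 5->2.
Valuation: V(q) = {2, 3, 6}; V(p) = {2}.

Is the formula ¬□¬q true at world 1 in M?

Yes

At 1: □¬q is false, so ¬□¬q is true.
  At 1: □¬q requires ¬q at every successor {0, 2, 4, 5}.
    ¬q fails at 2, so □¬q is false at 1.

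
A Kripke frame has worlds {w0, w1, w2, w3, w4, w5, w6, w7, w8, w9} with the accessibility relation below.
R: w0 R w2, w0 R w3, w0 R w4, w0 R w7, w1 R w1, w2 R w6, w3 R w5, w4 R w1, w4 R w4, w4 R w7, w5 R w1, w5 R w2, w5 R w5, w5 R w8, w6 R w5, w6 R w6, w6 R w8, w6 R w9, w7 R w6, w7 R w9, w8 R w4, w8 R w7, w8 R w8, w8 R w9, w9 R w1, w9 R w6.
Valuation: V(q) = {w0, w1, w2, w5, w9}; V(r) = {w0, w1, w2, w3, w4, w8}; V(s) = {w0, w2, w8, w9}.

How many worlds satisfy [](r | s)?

1

Let φ = [](r | s). Evaluate φ at each world:
  w0 (successors {w2, w3, w4, w7}): φ is false.
  w1 (successors {w1}): φ is true.
  w2 (successors {w6}): φ is false.
  w3 (successors {w5}): φ is false.
  w4 (successors {w1, w4, w7}): φ is false.
  w5 (successors {w1, w2, w5, w8}): φ is false.
  w6 (successors {w5, w6, w8, w9}): φ is false.
  w7 (successors {w6, w9}): φ is false.
  w8 (successors {w4, w7, w8, w9}): φ is false.
  w9 (successors {w1, w6}): φ is false.
For instance, at w5:
  At w5: [](r | s) requires r | s at every successor {w1, w2, w5, w8}.
    r | s fails at w5, so [](r | s) is false at w5.
Satisfying worlds: {w1}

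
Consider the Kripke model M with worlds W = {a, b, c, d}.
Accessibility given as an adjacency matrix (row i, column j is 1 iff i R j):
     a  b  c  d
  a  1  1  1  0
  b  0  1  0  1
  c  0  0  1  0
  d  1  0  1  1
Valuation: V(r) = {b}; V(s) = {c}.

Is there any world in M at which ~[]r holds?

Recall that []ψ holds at a world iff ψ holds at every accessible world, and <>ψ holds iff ψ holds at some accessible world.
Let φ = ~[]r. Evaluate φ at each world:
  a (successors {a, b, c}): φ is true.
  b (successors {b, d}): φ is true.
  c (successors {c}): φ is true.
  d (successors {a, c, d}): φ is true.
Detail at a (witness):
  At a: []r is false, so ~[]r is true.
    At a: []r requires r at every successor {a, b, c}.
      r fails at a, so []r is false at a.

Yes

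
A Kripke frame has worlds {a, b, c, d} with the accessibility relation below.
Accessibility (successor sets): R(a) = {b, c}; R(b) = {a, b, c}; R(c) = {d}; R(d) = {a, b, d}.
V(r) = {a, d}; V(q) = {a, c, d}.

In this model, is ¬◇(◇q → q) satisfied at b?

No

At b: ◇(◇q → q) is true, so ¬◇(◇q → q) is false.
  At b: ◇(◇q → q) requires ◇q → q at some successor in {a, b, c}.
    ◇q → q holds at a, so ◇(◇q → q) is true at b.
      At a: ◇q is true, q is true, so ◇q → q is true.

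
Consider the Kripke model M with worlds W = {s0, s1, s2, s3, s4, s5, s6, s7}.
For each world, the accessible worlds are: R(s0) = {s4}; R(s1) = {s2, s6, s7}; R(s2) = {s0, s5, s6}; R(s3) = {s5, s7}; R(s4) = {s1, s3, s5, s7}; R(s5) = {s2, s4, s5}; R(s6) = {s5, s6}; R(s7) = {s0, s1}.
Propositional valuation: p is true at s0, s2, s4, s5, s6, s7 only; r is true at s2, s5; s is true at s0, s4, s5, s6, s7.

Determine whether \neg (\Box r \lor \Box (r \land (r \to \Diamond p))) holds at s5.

Yes

At s5: \Box r \lor \Box (r \land (r \to \Diamond p)) is false, so \neg (\Box r \lor \Box (r \land (r \to \Diamond p))) is true.
  At s5: \Box r is false, \Box (r \land (r \to \Diamond p)) is false, so \Box r \lor \Box (r \land (r \to \Diamond p)) is false.
    At s5: \Box r requires r at every successor {s2, s4, s5}.
      r fails at s4, so \Box r is false at s5.
    At s5: \Box (r \land (r \to \Diamond p)) requires r \land (r \to \Diamond p) at every successor {s2, s4, s5}.
      r \land (r \to \Diamond p) fails at s4, so \Box (r \land (r \to \Diamond p)) is false at s5.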